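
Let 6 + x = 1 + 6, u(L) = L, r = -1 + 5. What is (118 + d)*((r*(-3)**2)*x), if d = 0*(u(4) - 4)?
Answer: 4248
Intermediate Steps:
r = 4
x = 1 (x = -6 + (1 + 6) = -6 + 7 = 1)
d = 0 (d = 0*(4 - 4) = 0*0 = 0)
(118 + d)*((r*(-3)**2)*x) = (118 + 0)*((4*(-3)**2)*1) = 118*((4*9)*1) = 118*(36*1) = 118*36 = 4248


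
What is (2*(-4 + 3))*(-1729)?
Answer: 3458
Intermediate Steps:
(2*(-4 + 3))*(-1729) = (2*(-1))*(-1729) = -2*(-1729) = 3458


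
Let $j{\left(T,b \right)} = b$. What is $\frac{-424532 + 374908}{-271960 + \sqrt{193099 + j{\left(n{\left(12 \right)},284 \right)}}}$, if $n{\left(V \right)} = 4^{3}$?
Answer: $\frac{13495743040}{73962048217} + \frac{148872 \sqrt{21487}}{73962048217} \approx 0.18276$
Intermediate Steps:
$n{\left(V \right)} = 64$
$\frac{-424532 + 374908}{-271960 + \sqrt{193099 + j{\left(n{\left(12 \right)},284 \right)}}} = \frac{-424532 + 374908}{-271960 + \sqrt{193099 + 284}} = - \frac{49624}{-271960 + \sqrt{193383}} = - \frac{49624}{-271960 + 3 \sqrt{21487}}$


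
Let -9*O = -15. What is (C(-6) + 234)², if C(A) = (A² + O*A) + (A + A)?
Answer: 61504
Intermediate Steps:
O = 5/3 (O = -⅑*(-15) = 5/3 ≈ 1.6667)
C(A) = A² + 11*A/3 (C(A) = (A² + 5*A/3) + (A + A) = (A² + 5*A/3) + 2*A = A² + 11*A/3)
(C(-6) + 234)² = ((⅓)*(-6)*(11 + 3*(-6)) + 234)² = ((⅓)*(-6)*(11 - 18) + 234)² = ((⅓)*(-6)*(-7) + 234)² = (14 + 234)² = 248² = 61504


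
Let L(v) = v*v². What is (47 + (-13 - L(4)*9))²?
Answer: 293764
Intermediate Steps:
L(v) = v³
(47 + (-13 - L(4)*9))² = (47 + (-13 - 4³*9))² = (47 + (-13 - 64*9))² = (47 + (-13 - 1*576))² = (47 + (-13 - 576))² = (47 - 589)² = (-542)² = 293764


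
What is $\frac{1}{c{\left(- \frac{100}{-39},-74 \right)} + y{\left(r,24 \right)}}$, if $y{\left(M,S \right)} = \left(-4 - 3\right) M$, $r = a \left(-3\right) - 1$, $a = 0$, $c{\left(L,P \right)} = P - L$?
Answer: $- \frac{39}{2713} \approx -0.014375$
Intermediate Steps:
$r = -1$ ($r = 0 \left(-3\right) - 1 = 0 - 1 = -1$)
$y{\left(M,S \right)} = - 7 M$
$\frac{1}{c{\left(- \frac{100}{-39},-74 \right)} + y{\left(r,24 \right)}} = \frac{1}{\left(-74 - - \frac{100}{-39}\right) - -7} = \frac{1}{\left(-74 - \left(-100\right) \left(- \frac{1}{39}\right)\right) + 7} = \frac{1}{\left(-74 - \frac{100}{39}\right) + 7} = \frac{1}{- \frac{2986}{39} + 7} = \frac{1}{- \frac{2713}{39}} = - \frac{39}{2713}$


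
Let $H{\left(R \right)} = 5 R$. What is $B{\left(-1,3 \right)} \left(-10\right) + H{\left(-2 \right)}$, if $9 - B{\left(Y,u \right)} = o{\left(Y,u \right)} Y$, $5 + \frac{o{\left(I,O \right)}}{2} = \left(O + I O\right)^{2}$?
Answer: $0$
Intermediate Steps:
$o{\left(I,O \right)} = -10 + 2 \left(O + I O\right)^{2}$
$B{\left(Y,u \right)} = 9 - Y \left(-10 + 2 u^{2} \left(1 + Y\right)^{2}\right)$ ($B{\left(Y,u \right)} = 9 - \left(-10 + 2 u^{2} \left(1 + Y\right)^{2}\right) Y = 9 - Y \left(-10 + 2 u^{2} \left(1 + Y\right)^{2}\right)$)
$B{\left(-1,3 \right)} \left(-10\right) + H{\left(-2 \right)} = \left(9 - - 2 \left(-5 + 3^{2} \left(1 - 1\right)^{2}\right)\right) \left(-10\right) + 5 \left(-2\right) = \left(9 - - 2 \left(-5 + 9 \cdot 0^{2}\right)\right) \left(-10\right) - 10 = \left(9 - - 2 \left(-5 + 9 \cdot 0\right)\right) \left(-10\right) - 10 = \left(9 - - 2 \left(-5 + 0\right)\right) \left(-10\right) - 10 = \left(9 - \left(-2\right) \left(-5\right)\right) \left(-10\right) - 10 = \left(9 - 10\right) \left(-10\right) - 10 = \left(-1\right) \left(-10\right) - 10 = 10 - 10 = 0$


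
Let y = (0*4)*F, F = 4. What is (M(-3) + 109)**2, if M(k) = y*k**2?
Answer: 11881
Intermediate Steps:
y = 0 (y = (0*4)*4 = 0*4 = 0)
M(k) = 0 (M(k) = 0*k**2 = 0)
(M(-3) + 109)**2 = (0 + 109)**2 = 109**2 = 11881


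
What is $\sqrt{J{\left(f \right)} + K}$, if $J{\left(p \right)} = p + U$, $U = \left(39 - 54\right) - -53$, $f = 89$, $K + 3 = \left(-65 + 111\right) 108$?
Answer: $2 \sqrt{1273} \approx 71.358$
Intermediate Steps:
$K = 4965$ ($K = -3 + \left(-65 + 111\right) 108 = -3 + 46 \cdot 108 = -3 + 4968 = 4965$)
$U = 38$ ($U = \left(39 - 54\right) + 53 = -15 + 53 = 38$)
$J{\left(p \right)} = 38 + p$ ($J{\left(p \right)} = p + 38 = 38 + p$)
$\sqrt{J{\left(f \right)} + K} = \sqrt{\left(38 + 89\right) + 4965} = \sqrt{127 + 4965} = \sqrt{5092} = 2 \sqrt{1273}$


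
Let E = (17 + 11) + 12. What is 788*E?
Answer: 31520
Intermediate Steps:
E = 40 (E = 28 + 12 = 40)
788*E = 788*40 = 31520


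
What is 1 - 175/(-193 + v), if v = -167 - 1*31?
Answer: 566/391 ≈ 1.4476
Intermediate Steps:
v = -198 (v = -167 - 31 = -198)
1 - 175/(-193 + v) = 1 - 175/(-193 - 198) = 1 - 175/(-391) = 1 - 175*(-1/391) = 1 + 175/391 = 566/391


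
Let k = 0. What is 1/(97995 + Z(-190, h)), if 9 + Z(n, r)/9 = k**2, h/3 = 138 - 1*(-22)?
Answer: 1/97914 ≈ 1.0213e-5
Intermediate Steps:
h = 480 (h = 3*(138 - 1*(-22)) = 3*(138 + 22) = 3*160 = 480)
Z(n, r) = -81 (Z(n, r) = -81 + 9*0**2 = -81 + 9*0 = -81 + 0 = -81)
1/(97995 + Z(-190, h)) = 1/(97995 - 81) = 1/97914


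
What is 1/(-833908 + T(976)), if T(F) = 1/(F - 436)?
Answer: -540/450310319 ≈ -1.1992e-6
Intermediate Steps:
T(F) = 1/(-436 + F)
1/(-833908 + T(976)) = 1/(-833908 + 1/(-436 + 976)) = 1/(-833908 + 1/540) = 1/(-450310319/540) = -540/450310319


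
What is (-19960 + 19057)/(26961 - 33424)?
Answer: 903/6463 ≈ 0.13972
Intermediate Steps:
(-19960 + 19057)/(26961 - 33424) = -903/(-6463) = -903*(-1/6463) = 903/6463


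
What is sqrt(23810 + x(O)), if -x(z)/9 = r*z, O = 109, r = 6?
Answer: 2*sqrt(4481) ≈ 133.88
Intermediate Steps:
x(z) = -54*z
sqrt(23810 + x(O)) = sqrt(23810 - 54*109) = sqrt(23810 - 5886) = sqrt(17924) = 2*sqrt(4481)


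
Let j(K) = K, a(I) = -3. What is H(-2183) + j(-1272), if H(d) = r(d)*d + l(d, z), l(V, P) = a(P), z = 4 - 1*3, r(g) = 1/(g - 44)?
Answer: -2837242/2227 ≈ -1274.0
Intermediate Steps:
r(g) = 1/(-44 + g)
z = 1 (z = 4 - 3 = 1)
l(V, P) = -3
H(d) = -3 + d/(-44 + d) (H(d) = d/(-44 + d) - 3 = -3 + d/(-44 + d))
H(-2183) + j(-1272) = 2*(66 - 1*(-2183))/(-44 - 2183) - 1272 = 2*(66 + 2183)/(-2227) - 1272 = 2*(-1/2227)*2249 - 1272 = -4498/2227 - 1272 = -2837242/2227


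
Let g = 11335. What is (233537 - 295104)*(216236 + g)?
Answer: -14010863757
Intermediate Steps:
(233537 - 295104)*(216236 + g) = (233537 - 295104)*(216236 + 11335) = -61567*227571 = -14010863757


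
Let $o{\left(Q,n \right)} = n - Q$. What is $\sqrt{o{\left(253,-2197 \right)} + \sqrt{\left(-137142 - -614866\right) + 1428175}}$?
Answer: $\sqrt{-2450 + \sqrt{1905899}} \approx 32.703 i$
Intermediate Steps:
$\sqrt{o{\left(253,-2197 \right)} + \sqrt{\left(-137142 - -614866\right) + 1428175}} = \sqrt{\left(-2197 - 253\right) + \sqrt{\left(-137142 - -614866\right) + 1428175}} = \sqrt{\left(-2197 - 253\right) + \sqrt{\left(-137142 + 614866\right) + 1428175}} = \sqrt{-2450 + \sqrt{477724 + 1428175}} = \sqrt{-2450 + \sqrt{1905899}}$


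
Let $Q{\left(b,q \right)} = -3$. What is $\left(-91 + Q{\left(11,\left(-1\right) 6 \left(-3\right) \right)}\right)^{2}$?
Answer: $8836$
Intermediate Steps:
$\left(-91 + Q{\left(11,\left(-1\right) 6 \left(-3\right) \right)}\right)^{2} = \left(-91 - 3\right)^{2} = \left(-94\right)^{2} = 8836$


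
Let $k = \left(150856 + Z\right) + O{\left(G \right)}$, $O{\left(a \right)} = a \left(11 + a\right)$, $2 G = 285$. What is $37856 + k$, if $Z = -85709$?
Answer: $\frac{499507}{4} \approx 1.2488 \cdot 10^{5}$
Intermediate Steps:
$G = \frac{285}{2}$ ($G = \frac{1}{2} \cdot 285 = \frac{285}{2} \approx 142.5$)
$k = \frac{348083}{4}$ ($k = \left(150856 - 85709\right) + \frac{285 \left(11 + \frac{285}{2}\right)}{2} = 65147 + \frac{285}{2} \cdot \frac{307}{2} = 65147 + \frac{87495}{4} = \frac{348083}{4} \approx 87021.0$)
$37856 + k = 37856 + \frac{348083}{4} = \frac{499507}{4}$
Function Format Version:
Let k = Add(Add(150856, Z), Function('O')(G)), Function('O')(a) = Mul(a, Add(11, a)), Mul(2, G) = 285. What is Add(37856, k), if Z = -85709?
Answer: Rational(499507, 4) ≈ 1.2488e+5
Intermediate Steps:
G = Rational(285, 2) (G = Mul(Rational(1, 2), 285) = Rational(285, 2) ≈ 142.50)
k = Rational(348083, 4) (k = Add(Add(150856, -85709), Mul(Rational(285, 2), Add(11, Rational(285, 2)))) = Add(65147, Mul(Rational(285, 2), Rational(307, 2))) = Add(65147, Rational(87495, 4)) = Rational(348083, 4) ≈ 87021.)
Add(37856, k) = Add(37856, Rational(348083, 4)) = Rational(499507, 4)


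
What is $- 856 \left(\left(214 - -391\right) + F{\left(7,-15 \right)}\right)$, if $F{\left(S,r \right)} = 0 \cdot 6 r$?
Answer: $-517880$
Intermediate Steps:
$F{\left(S,r \right)} = 0$ ($F{\left(S,r \right)} = 0 r = 0$)
$- 856 \left(\left(214 - -391\right) + F{\left(7,-15 \right)}\right) = - 856 \left(\left(214 - -391\right) + 0\right) = - 856 \left(\left(214 + 391\right) + 0\right) = - 856 \left(605 + 0\right) = \left(-856\right) 605 = -517880$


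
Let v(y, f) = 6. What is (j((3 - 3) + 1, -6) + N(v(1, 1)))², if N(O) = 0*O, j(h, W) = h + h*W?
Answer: 25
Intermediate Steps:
j(h, W) = h + W*h
N(O) = 0
(j((3 - 3) + 1, -6) + N(v(1, 1)))² = (((3 - 3) + 1)*(1 - 6) + 0)² = ((0 + 1)*(-5) + 0)² = (1*(-5) + 0)² = (-5 + 0)² = (-5)² = 25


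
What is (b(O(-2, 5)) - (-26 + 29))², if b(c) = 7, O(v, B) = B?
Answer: 16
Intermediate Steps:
(b(O(-2, 5)) - (-26 + 29))² = (7 - (-26 + 29))² = (7 - 1*3)² = (7 - 3)² = 4² = 16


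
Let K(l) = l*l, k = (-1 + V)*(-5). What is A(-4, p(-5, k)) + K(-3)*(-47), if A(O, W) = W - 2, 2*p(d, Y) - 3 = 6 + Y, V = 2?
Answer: -423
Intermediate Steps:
k = -5 (k = (-1 + 2)*(-5) = 1*(-5) = -5)
p(d, Y) = 9/2 + Y/2 (p(d, Y) = 3/2 + (6 + Y)/2 = 3/2 + (3 + Y/2) = 9/2 + Y/2)
K(l) = l²
A(O, W) = -2 + W
A(-4, p(-5, k)) + K(-3)*(-47) = (-2 + (9/2 + (½)*(-5))) + (-3)²*(-47) = (-2 + (9/2 - 5/2)) + 9*(-47) = (-2 + 2) - 423 = 0 - 423 = -423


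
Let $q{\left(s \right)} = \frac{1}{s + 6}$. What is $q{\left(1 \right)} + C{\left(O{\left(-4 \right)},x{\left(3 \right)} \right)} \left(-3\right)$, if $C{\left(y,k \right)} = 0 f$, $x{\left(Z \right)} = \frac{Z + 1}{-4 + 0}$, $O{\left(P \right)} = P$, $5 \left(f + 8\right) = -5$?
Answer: $\frac{1}{7} \approx 0.14286$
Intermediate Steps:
$f = -9$ ($f = -8 + \frac{1}{5} \left(-5\right) = -8 - 1 = -9$)
$x{\left(Z \right)} = - \frac{1}{4} - \frac{Z}{4}$ ($x{\left(Z \right)} = \frac{1 + Z}{-4} = \left(1 + Z\right) \left(- \frac{1}{4}\right) = - \frac{1}{4} - \frac{Z}{4}$)
$q{\left(s \right)} = \frac{1}{6 + s}$
$C{\left(y,k \right)} = 0$ ($C{\left(y,k \right)} = 0 \left(-9\right) = 0$)
$q{\left(1 \right)} + C{\left(O{\left(-4 \right)},x{\left(3 \right)} \right)} \left(-3\right) = \frac{1}{6 + 1} + 0 \left(-3\right) = \frac{1}{7} + 0 = \frac{1}{7}$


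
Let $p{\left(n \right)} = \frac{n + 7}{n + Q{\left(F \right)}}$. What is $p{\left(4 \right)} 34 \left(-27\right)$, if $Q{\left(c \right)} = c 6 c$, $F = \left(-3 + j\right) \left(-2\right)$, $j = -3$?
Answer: $- \frac{5049}{434} \approx -11.634$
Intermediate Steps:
$F = 12$ ($F = \left(-3 - 3\right) \left(-2\right) = \left(-6\right) \left(-2\right) = 12$)
$Q{\left(c \right)} = 6 c^{2}$ ($Q{\left(c \right)} = 6 c c = 6 c^{2}$)
$p{\left(n \right)} = \frac{7 + n}{864 + n}$ ($p{\left(n \right)} = \frac{n + 7}{n + 6 \cdot 12^{2}} = \frac{7 + n}{n + 6 \cdot 144} = \frac{7 + n}{n + 864} = \frac{7 + n}{864 + n}$)
$p{\left(4 \right)} 34 \left(-27\right) = \frac{7 + 4}{864 + 4} \cdot 34 \left(-27\right) = \frac{1}{868} \cdot 11 \cdot 34 \left(-27\right) = \frac{11}{868} \cdot 34 \left(-27\right) = \frac{187}{434} \left(-27\right) = - \frac{5049}{434}$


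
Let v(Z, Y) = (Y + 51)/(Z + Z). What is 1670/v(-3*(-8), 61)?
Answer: 5010/7 ≈ 715.71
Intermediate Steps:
v(Z, Y) = (51 + Y)/(2*Z) (v(Z, Y) = (51 + Y)/((2*Z)) = (51 + Y)*(1/(2*Z)) = (51 + Y)/(2*Z))
1670/v(-3*(-8), 61) = 1670/(((51 + 61)/(2*((-3*(-8)))))) = 1670/(((1/2)*112/24)) = 1670/(((1/2)*(1/24)*112)) = 1670/(7/3) = 1670*(3/7) = 5010/7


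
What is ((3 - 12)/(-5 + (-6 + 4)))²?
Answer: 81/49 ≈ 1.6531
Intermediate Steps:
((3 - 12)/(-5 + (-6 + 4)))² = (-9/(-5 - 2))² = (-9/(-7))² = (-9*(-⅐))² = (9/7)² = 81/49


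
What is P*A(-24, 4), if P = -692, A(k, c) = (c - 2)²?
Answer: -2768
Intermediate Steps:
A(k, c) = (-2 + c)²
P*A(-24, 4) = -692*(-2 + 4)² = -692*2² = -692*4 = -2768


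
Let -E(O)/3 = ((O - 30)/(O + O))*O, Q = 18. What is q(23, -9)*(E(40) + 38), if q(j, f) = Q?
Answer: 414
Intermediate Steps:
E(O) = 45 - 3*O/2 (E(O) = -3*(O - 30)/(O + O)*O = -3*(-30 + O)/((2*O))*O = -3*(-30 + O)*(1/(2*O))*O = -3*(-30 + O)/(2*O)*O = -3*(-15 + O/2) = 45 - 3*O/2)
q(j, f) = 18
q(23, -9)*(E(40) + 38) = 18*((45 - 3/2*40) + 38) = 18*((45 - 60) + 38) = 18*(-15 + 38) = 18*23 = 414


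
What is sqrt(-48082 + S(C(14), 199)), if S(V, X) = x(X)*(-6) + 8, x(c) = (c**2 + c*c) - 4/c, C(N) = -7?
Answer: I*sqrt(20722644110)/199 ≈ 723.38*I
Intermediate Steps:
x(c) = -4/c + 2*c**2 (x(c) = (c**2 + c**2) - 4/c = 2*c**2 - 4/c = -4/c + 2*c**2)
S(V, X) = 8 - 12*(-2 + X**3)/X (S(V, X) = (2*(-2 + X**3)/X)*(-6) + 8 = -12*(-2 + X**3)/X + 8 = 8 - 12*(-2 + X**3)/X)
sqrt(-48082 + S(C(14), 199)) = sqrt(-48082 + (8 - 12*199**2 + 24/199)) = sqrt(-48082 + (8 - 12*39601 + 24*(1/199))) = sqrt(-48082 + (8 - 475212 + 24/199)) = sqrt(-48082 - 94565572/199) = sqrt(-104133890/199) = I*sqrt(20722644110)/199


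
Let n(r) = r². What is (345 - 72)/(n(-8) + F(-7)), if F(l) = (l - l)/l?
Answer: 273/64 ≈ 4.2656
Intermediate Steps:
F(l) = 0 (F(l) = 0/l = 0)
(345 - 72)/(n(-8) + F(-7)) = (345 - 72)/((-8)² + 0) = 273/(64 + 0) = 273/64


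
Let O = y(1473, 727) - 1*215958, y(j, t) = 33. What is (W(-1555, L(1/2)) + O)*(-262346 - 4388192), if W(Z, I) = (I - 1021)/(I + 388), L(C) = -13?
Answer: 376567590275042/375 ≈ 1.0042e+12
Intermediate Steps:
W(Z, I) = (-1021 + I)/(388 + I)
O = -215925 (O = 33 - 1*215958 = 33 - 215958 = -215925)
(W(-1555, L(1/2)) + O)*(-262346 - 4388192) = ((-1021 - 13)/(388 - 13) - 215925)*(-262346 - 4388192) = (-1034/375 - 215925)*(-4650538) = -80972909/375*(-4650538) = 376567590275042/375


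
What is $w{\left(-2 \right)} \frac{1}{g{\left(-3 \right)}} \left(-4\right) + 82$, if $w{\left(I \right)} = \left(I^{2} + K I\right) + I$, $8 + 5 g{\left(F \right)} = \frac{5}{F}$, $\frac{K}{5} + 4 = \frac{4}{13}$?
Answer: $\frac{61274}{377} \approx 162.53$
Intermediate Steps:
$K = - \frac{240}{13}$ ($K = -20 + 5 \cdot \frac{4}{13} = -20 + \frac{20}{13} = - \frac{240}{13} \approx -18.462$)
$g{\left(F \right)} = - \frac{8}{5} + \frac{1}{F}$ ($g{\left(F \right)} = - \frac{8}{5} + \frac{5 \frac{1}{F}}{5} = - \frac{8}{5} + \frac{1}{F}$)
$w{\left(I \right)} = I^{2} - \frac{227 I}{13}$ ($w{\left(I \right)} = \left(I^{2} - \frac{240 I}{13}\right) + I = I^{2} - \frac{227 I}{13}$)
$w{\left(-2 \right)} \frac{1}{g{\left(-3 \right)}} \left(-4\right) + 82 = \frac{1}{13} \left(-2\right) \left(-227 + 13 \left(-2\right)\right) \frac{1}{- \frac{8}{5} + \frac{1}{-3}} \left(-4\right) + 82 = \frac{1}{13} \left(-2\right) \left(-227 - 26\right) \frac{1}{- \frac{8}{5} - \frac{1}{3}} \left(-4\right) + 82 = \frac{1}{13} \left(-2\right) \left(-253\right) \frac{1}{- \frac{29}{15}} \left(-4\right) + 82 = \frac{506 \left(\left(- \frac{15}{29}\right) \left(-4\right)\right)}{13} + 82 = \frac{506}{13} \cdot \frac{60}{29} + 82 = \frac{30360}{377} + 82 = \frac{61274}{377}$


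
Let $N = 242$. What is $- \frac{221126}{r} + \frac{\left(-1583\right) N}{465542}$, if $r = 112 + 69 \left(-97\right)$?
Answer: $\frac{4564652333}{139260541} \approx 32.778$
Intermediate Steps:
$r = -6581$ ($r = 112 - 6693 = -6581$)
$- \frac{221126}{r} + \frac{\left(-1583\right) N}{465542} = - \frac{221126}{-6581} + \frac{\left(-1583\right) 242}{465542} = \left(-221126\right) \left(- \frac{1}{6581}\right) - \frac{17413}{21161} = \frac{221126}{6581} - \frac{17413}{21161} = \frac{4564652333}{139260541}$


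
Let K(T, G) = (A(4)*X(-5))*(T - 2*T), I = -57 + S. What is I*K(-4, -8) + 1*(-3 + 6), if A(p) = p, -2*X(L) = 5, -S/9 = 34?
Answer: 14523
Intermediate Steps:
S = -306 (S = -9*34 = -306)
X(L) = -5/2 (X(L) = -1/2*5 = -5/2)
I = -363 (I = -57 - 306 = -363)
K(T, G) = 10*T (K(T, G) = (4*(-5/2))*(T - 2*T) = -(-10)*T = 10*T)
I*K(-4, -8) + 1*(-3 + 6) = -3630*(-4) + 1*(-3 + 6) = -363*(-40) + 1*3 = 14520 + 3 = 14523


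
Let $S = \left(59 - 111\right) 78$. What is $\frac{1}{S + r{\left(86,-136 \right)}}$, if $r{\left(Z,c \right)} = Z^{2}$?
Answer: $\frac{1}{3340} \approx 0.0002994$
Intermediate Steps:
$S = -4056$ ($S = \left(-52\right) 78 = -4056$)
$\frac{1}{S + r{\left(86,-136 \right)}} = \frac{1}{-4056 + 86^{2}} = \frac{1}{-4056 + 7396} = \frac{1}{3340}$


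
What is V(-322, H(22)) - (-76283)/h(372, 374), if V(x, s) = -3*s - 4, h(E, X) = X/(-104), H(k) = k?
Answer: -3979806/187 ≈ -21282.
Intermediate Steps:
h(E, X) = -X/104 (h(E, X) = X*(-1/104) = -X/104)
V(x, s) = -4 - 3*s
V(-322, H(22)) - (-76283)/h(372, 374) = (-4 - 3*22) - (-76283)/((-1/104*374)) = (-4 - 66) - (-76283)/(-187/52) = -70 - (-76283)*(-52)/187 = -70 - 1*3966716/187 = -70 - 3966716/187 = -3979806/187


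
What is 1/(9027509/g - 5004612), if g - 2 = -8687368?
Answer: -8687366/43476905159501 ≈ -1.9982e-7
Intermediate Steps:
g = -8687366 (g = 2 - 8687368 = -8687366)
1/(9027509/g - 5004612) = 1/(9027509/(-8687366) - 5004612) = 1/(9027509*(-1/8687366) - 5004612) = 1/(-9027509/8687366 - 5004612) = 1/(-43476905159501/8687366) = -8687366/43476905159501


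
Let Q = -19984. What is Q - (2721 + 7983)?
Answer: -30688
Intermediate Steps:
Q - (2721 + 7983) = -19984 - (2721 + 7983) = -19984 - 1*10704 = -19984 - 10704 = -30688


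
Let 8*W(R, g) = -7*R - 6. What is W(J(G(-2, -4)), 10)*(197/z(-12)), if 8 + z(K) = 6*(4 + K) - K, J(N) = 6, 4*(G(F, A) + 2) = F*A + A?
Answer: 591/22 ≈ 26.864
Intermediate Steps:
G(F, A) = -2 + A/4 + A*F/4 (G(F, A) = -2 + (F*A + A)/4 = -2 + (A*F + A)/4 = -2 + (A + A*F)/4 = -2 + (A/4 + A*F/4) = -2 + A/4 + A*F/4)
W(R, g) = -¾ - 7*R/8 (W(R, g) = (-7*R - 6)/8 = (-6 - 7*R)/8 = -¾ - 7*R/8)
z(K) = 16 + 5*K (z(K) = -8 + (6*(4 + K) - K) = -8 + ((24 + 6*K) - K) = -8 + (24 + 5*K) = 16 + 5*K)
W(J(G(-2, -4)), 10)*(197/z(-12)) = (-¾ - 7/8*6)*(197/(16 + 5*(-12))) = (-¾ - 21/4)*(197/(16 - 60)) = -1182/(-44) = -1182*(-1)/44 = -6*(-197/44) = 591/22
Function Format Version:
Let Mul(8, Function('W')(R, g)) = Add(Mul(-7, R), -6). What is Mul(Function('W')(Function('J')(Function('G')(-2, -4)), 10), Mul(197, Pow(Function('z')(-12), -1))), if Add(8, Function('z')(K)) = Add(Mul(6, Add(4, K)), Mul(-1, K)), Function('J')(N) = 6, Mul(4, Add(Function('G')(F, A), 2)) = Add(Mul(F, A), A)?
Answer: Rational(591, 22) ≈ 26.864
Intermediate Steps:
Function('G')(F, A) = Add(-2, Mul(Rational(1, 4), A), Mul(Rational(1, 4), A, F)) (Function('G')(F, A) = Add(-2, Mul(Rational(1, 4), Add(Mul(F, A), A))) = Add(-2, Mul(Rational(1, 4), Add(Mul(A, F), A))) = Add(-2, Mul(Rational(1, 4), Add(A, Mul(A, F)))) = Add(-2, Add(Mul(Rational(1, 4), A), Mul(Rational(1, 4), A, F))) = Add(-2, Mul(Rational(1, 4), A), Mul(Rational(1, 4), A, F)))
Function('W')(R, g) = Add(Rational(-3, 4), Mul(Rational(-7, 8), R)) (Function('W')(R, g) = Mul(Rational(1, 8), Add(Mul(-7, R), -6)) = Mul(Rational(1, 8), Add(-6, Mul(-7, R))) = Add(Rational(-3, 4), Mul(Rational(-7, 8), R)))
Function('z')(K) = Add(16, Mul(5, K)) (Function('z')(K) = Add(-8, Add(Mul(6, Add(4, K)), Mul(-1, K))) = Add(-8, Add(Add(24, Mul(6, K)), Mul(-1, K))) = Add(-8, Add(24, Mul(5, K))) = Add(16, Mul(5, K)))
Mul(Function('W')(Function('J')(Function('G')(-2, -4)), 10), Mul(197, Pow(Function('z')(-12), -1))) = Mul(Add(Rational(-3, 4), Mul(Rational(-7, 8), 6)), Mul(197, Pow(Add(16, Mul(5, -12)), -1))) = Mul(Add(Rational(-3, 4), Rational(-21, 4)), Mul(197, Pow(Add(16, -60), -1))) = Mul(-6, Mul(197, Pow(-44, -1))) = Mul(-6, Mul(197, Rational(-1, 44))) = Mul(-6, Rational(-197, 44)) = Rational(591, 22)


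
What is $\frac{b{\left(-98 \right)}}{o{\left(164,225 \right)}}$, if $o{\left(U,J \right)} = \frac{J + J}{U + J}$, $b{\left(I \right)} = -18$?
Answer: $- \frac{389}{25} \approx -15.56$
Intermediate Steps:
$o{\left(U,J \right)} = \frac{2 J}{J + U}$
$\frac{b{\left(-98 \right)}}{o{\left(164,225 \right)}} = - \frac{18}{2 \cdot 225 \frac{1}{225 + 164}} = - \frac{18}{2 \cdot 225 \cdot \frac{1}{389}} = - \frac{18}{\frac{450}{389}} = \left(-18\right) \frac{389}{450} = - \frac{389}{25}$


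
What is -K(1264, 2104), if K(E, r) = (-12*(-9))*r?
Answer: -227232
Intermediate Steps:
K(E, r) = 108*r
-K(1264, 2104) = -108*2104 = -1*227232 = -227232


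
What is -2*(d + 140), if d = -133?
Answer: -14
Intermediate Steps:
-2*(d + 140) = -2*(-133 + 140) = -2*7 = -14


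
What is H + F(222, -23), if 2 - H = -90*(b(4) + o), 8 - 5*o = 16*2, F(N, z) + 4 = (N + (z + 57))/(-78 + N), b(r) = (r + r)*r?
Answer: 22030/9 ≈ 2447.8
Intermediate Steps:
b(r) = 2*r² (b(r) = (2*r)*r = 2*r²)
F(N, z) = -4 + (57 + N + z)/(-78 + N) (F(N, z) = -4 + (N + (z + 57))/(-78 + N) = -4 + (N + (57 + z))/(-78 + N) = -4 + (57 + N + z)/(-78 + N))
o = -24/5 (o = 8/5 - 16*2/5 = 8/5 - ⅕*32 = 8/5 - 32/5 = -24/5 ≈ -4.8000)
H = 2450 (H = 2 - (-90)*(2*4² - 24/5) = 2 - (-90)*(2*16 - 24/5) = 2 - (-90)*(32 - 24/5) = 2 - (-90)*136/5 = 2 - 1*(-2448) = 2 + 2448 = 2450)
H + F(222, -23) = 2450 + (369 - 23 - 3*222)/(-78 + 222) = 2450 + (369 - 23 - 666)/144 = 2450 + (1/144)*(-320) = 2450 - 20/9 = 22030/9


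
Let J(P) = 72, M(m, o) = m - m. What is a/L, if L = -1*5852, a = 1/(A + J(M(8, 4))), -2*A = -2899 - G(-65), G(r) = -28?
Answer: -1/8821890 ≈ -1.1335e-7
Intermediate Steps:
M(m, o) = 0
A = 2871/2 (A = -(-2899 - 1*(-28))/2 = -(-2899 + 28)/2 = -½*(-2871) = 2871/2 ≈ 1435.5)
a = 2/3015 (a = 1/(2871/2 + 72) = 1/(3015/2) = 2/3015 ≈ 0.00066335)
L = -5852
a/L = (2/3015)/(-5852) = (2/3015)*(-1/5852) = -1/8821890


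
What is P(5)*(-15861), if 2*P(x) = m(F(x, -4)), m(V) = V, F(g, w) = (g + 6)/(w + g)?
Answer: -174471/2 ≈ -87236.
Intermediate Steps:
F(g, w) = (6 + g)/(g + w)
P(x) = (6 + x)/(2*(-4 + x)) (P(x) = ((6 + x)/(x - 4))/2 = ((6 + x)/(-4 + x))/2 = (6 + x)/(2*(-4 + x)))
P(5)*(-15861) = ((6 + 5)/(2*(-4 + 5)))*(-15861) = ((1/2)*11/1)*(-15861) = ((1/2)*1*11)*(-15861) = (11/2)*(-15861) = -174471/2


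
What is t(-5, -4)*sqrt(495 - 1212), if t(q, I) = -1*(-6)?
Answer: 6*I*sqrt(717) ≈ 160.66*I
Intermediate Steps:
t(q, I) = 6
t(-5, -4)*sqrt(495 - 1212) = 6*sqrt(495 - 1212) = 6*sqrt(-717) = 6*(I*sqrt(717)) = 6*I*sqrt(717)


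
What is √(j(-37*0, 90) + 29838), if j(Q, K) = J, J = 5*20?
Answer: √29938 ≈ 173.03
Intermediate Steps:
J = 100
j(Q, K) = 100
√(j(-37*0, 90) + 29838) = √(100 + 29838) = √29938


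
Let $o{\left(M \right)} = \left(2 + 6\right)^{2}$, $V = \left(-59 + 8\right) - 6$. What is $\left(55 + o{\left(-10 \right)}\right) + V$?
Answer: $62$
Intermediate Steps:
$V = -57$ ($V = -51 - 6 = -57$)
$o{\left(M \right)} = 64$ ($o{\left(M \right)} = 8^{2} = 64$)
$\left(55 + o{\left(-10 \right)}\right) + V = \left(55 + 64\right) - 57 = 119 - 57 = 62$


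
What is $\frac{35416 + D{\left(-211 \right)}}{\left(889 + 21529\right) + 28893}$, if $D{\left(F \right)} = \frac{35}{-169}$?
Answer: $\frac{5985269}{8671559} \approx 0.69022$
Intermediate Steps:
$D{\left(F \right)} = - \frac{35}{169}$ ($D{\left(F \right)} = 35 \left(- \frac{1}{169}\right) = - \frac{35}{169}$)
$\frac{35416 + D{\left(-211 \right)}}{\left(889 + 21529\right) + 28893} = \frac{35416 - \frac{35}{169}}{\left(889 + 21529\right) + 28893} = \frac{5985269}{169 \left(22418 + 28893\right)} = \frac{5985269}{169 \cdot 51311} = \frac{5985269}{169} \cdot \frac{1}{51311} = \frac{5985269}{8671559}$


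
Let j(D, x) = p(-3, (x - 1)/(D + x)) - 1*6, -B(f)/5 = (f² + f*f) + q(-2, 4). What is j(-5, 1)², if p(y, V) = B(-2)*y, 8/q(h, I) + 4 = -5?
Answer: 91204/9 ≈ 10134.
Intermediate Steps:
q(h, I) = -8/9 (q(h, I) = 8/(-4 - 5) = 8/(-9) = 8*(-⅑) = -8/9)
B(f) = 40/9 - 10*f² (B(f) = -5*((f² + f*f) - 8/9) = -5*((f² + f²) - 8/9) = -5*(2*f² - 8/9) = -5*(-8/9 + 2*f²) = 40/9 - 10*f²)
p(y, V) = -320*y/9 (p(y, V) = (40/9 - 10*(-2)²)*y = (40/9 - 10*4)*y = (40/9 - 40)*y = -320*y/9)
j(D, x) = 302/3 (j(D, x) = -320/9*(-3) - 1*6 = 320/3 - 6 = 302/3)
j(-5, 1)² = (302/3)² = 91204/9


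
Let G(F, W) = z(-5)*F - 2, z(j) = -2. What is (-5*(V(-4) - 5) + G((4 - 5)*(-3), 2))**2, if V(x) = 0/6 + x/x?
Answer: 144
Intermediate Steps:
V(x) = 1 (V(x) = 0*(1/6) + 1 = 0 + 1 = 1)
G(F, W) = -2 - 2*F (G(F, W) = -2*F - 2 = -2 - 2*F)
(-5*(V(-4) - 5) + G((4 - 5)*(-3), 2))**2 = (-5*(1 - 5) + (-2 - 2*(4 - 5)*(-3)))**2 = (-5*(-4) + (-2 - (-2)*(-3)))**2 = (20 + (-2 - 2*3))**2 = (20 + (-2 - 6))**2 = (20 - 8)**2 = 12**2 = 144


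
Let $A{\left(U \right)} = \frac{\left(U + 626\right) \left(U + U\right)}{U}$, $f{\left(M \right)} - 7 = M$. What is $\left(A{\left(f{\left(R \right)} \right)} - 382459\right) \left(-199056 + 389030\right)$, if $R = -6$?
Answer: $-72419038670$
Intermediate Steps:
$f{\left(M \right)} = 7 + M$
$A{\left(U \right)} = 1252 + 2 U$ ($A{\left(U \right)} = \frac{\left(626 + U\right) 2 U}{U} = \frac{2 U \left(626 + U\right)}{U} = 1252 + 2 U$)
$\left(A{\left(f{\left(R \right)} \right)} - 382459\right) \left(-199056 + 389030\right) = \left(\left(1252 + 2 \left(7 - 6\right)\right) - 382459\right) \left(-199056 + 389030\right) = \left(\left(1252 + 2 \cdot 1\right) - 382459\right) 189974 = \left(\left(1252 + 2\right) - 382459\right) 189974 = \left(1254 - 382459\right) 189974 = \left(-381205\right) 189974 = -72419038670$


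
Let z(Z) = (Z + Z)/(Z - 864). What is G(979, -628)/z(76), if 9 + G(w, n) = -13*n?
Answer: -1606535/38 ≈ -42277.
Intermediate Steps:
G(w, n) = -9 - 13*n
z(Z) = 2*Z/(-864 + Z) (z(Z) = (2*Z)/(-864 + Z) = 2*Z/(-864 + Z))
G(979, -628)/z(76) = (-9 - 13*(-628))/((2*76/(-864 + 76))) = (-9 + 8164)/((2*76/(-788))) = 8155/((2*76*(-1/788))) = 8155/(-38/197) = 8155*(-197/38) = -1606535/38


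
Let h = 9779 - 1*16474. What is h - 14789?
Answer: -21484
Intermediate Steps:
h = -6695 (h = 9779 - 16474 = -6695)
h - 14789 = -6695 - 14789 = -21484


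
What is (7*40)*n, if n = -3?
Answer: -840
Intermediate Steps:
(7*40)*n = (7*40)*(-3) = 280*(-3) = -840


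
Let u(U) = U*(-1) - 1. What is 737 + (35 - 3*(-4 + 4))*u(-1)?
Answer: 737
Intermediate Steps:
u(U) = -1 - U (u(U) = -U - 1 = -1 - U)
737 + (35 - 3*(-4 + 4))*u(-1) = 737 + (35 - 3*(-4 + 4))*(-1 - 1*(-1)) = 737 + (35 - 3*0)*(-1 + 1) = 737 + (35 + 0)*0 = 737 + 35*0 = 737 + 0 = 737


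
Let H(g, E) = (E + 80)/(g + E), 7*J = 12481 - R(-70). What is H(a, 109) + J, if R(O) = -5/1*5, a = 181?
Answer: 3628063/2030 ≈ 1787.2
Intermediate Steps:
R(O) = -25 (R(O) = -5*1*5 = -5*5 = -25)
J = 12506/7 (J = (12481 - 1*(-25))/7 = (12481 + 25)/7 = (⅐)*12506 = 12506/7 ≈ 1786.6)
H(g, E) = (80 + E)/(E + g)
H(a, 109) + J = (80 + 109)/(109 + 181) + 12506/7 = 189/290 + 12506/7 = 3628063/2030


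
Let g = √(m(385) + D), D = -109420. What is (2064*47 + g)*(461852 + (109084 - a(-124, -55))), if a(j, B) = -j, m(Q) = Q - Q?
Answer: 55373330496 + 1141624*I*√27355 ≈ 5.5373e+10 + 1.8882e+8*I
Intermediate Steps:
m(Q) = 0
g = 2*I*√27355 (g = √(0 - 109420) = √(-109420) = 2*I*√27355 ≈ 330.79*I)
(2064*47 + g)*(461852 + (109084 - a(-124, -55))) = (2064*47 + 2*I*√27355)*(461852 + (109084 - (-1)*(-124))) = (97008 + 2*I*√27355)*(461852 + (109084 - 1*124)) = (97008 + 2*I*√27355)*(461852 + (109084 - 124)) = (97008 + 2*I*√27355)*(461852 + 108960) = (97008 + 2*I*√27355)*570812 = 55373330496 + 1141624*I*√27355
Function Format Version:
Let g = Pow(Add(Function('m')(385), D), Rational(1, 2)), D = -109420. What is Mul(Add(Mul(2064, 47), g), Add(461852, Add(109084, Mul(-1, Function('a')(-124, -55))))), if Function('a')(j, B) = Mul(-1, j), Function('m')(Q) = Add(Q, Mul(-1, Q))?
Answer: Add(55373330496, Mul(1141624, I, Pow(27355, Rational(1, 2)))) ≈ Add(5.5373e+10, Mul(1.8882e+8, I))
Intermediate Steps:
Function('m')(Q) = 0
g = Mul(2, I, Pow(27355, Rational(1, 2))) (g = Pow(Add(0, -109420), Rational(1, 2)) = Pow(-109420, Rational(1, 2)) = Mul(2, I, Pow(27355, Rational(1, 2))) ≈ Mul(330.79, I))
Mul(Add(Mul(2064, 47), g), Add(461852, Add(109084, Mul(-1, Function('a')(-124, -55))))) = Mul(Add(Mul(2064, 47), Mul(2, I, Pow(27355, Rational(1, 2)))), Add(461852, Add(109084, Mul(-1, Mul(-1, -124))))) = Mul(Add(97008, Mul(2, I, Pow(27355, Rational(1, 2)))), Add(461852, Add(109084, Mul(-1, 124)))) = Mul(Add(97008, Mul(2, I, Pow(27355, Rational(1, 2)))), Add(461852, Add(109084, -124))) = Mul(Add(97008, Mul(2, I, Pow(27355, Rational(1, 2)))), Add(461852, 108960)) = Mul(Add(97008, Mul(2, I, Pow(27355, Rational(1, 2)))), 570812) = Add(55373330496, Mul(1141624, I, Pow(27355, Rational(1, 2))))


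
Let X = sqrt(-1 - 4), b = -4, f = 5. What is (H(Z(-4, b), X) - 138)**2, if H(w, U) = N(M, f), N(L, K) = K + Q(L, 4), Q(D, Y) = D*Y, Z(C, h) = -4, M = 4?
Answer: 13689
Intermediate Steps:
X = I*sqrt(5) (X = sqrt(-5) = I*sqrt(5) ≈ 2.2361*I)
N(L, K) = K + 4*L (N(L, K) = K + L*4 = K + 4*L)
H(w, U) = 21 (H(w, U) = 5 + 4*4 = 5 + 16 = 21)
(H(Z(-4, b), X) - 138)**2 = (21 - 138)**2 = (-117)**2 = 13689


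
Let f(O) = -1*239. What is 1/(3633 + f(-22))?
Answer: 1/3394 ≈ 0.00029464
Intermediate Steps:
f(O) = -239
1/(3633 + f(-22)) = 1/(3633 - 239) = 1/3394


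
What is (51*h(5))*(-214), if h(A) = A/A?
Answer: -10914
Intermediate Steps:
h(A) = 1
(51*h(5))*(-214) = (51*1)*(-214) = 51*(-214) = -10914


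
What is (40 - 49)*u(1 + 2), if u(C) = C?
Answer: -27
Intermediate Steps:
(40 - 49)*u(1 + 2) = (40 - 49)*(1 + 2) = -9*3 = -27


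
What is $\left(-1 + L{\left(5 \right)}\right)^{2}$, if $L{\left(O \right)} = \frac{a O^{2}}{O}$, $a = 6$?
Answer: $841$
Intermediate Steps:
$L{\left(O \right)} = 6 O$ ($L{\left(O \right)} = \frac{6 O^{2}}{O} = 6 O$)
$\left(-1 + L{\left(5 \right)}\right)^{2} = \left(-1 + 6 \cdot 5\right)^{2} = \left(-1 + 30\right)^{2} = 29^{2} = 841$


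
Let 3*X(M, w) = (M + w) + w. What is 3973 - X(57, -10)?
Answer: 11882/3 ≈ 3960.7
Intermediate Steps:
X(M, w) = M/3 + 2*w/3 (X(M, w) = ((M + w) + w)/3 = (M + 2*w)/3 = M/3 + 2*w/3)
3973 - X(57, -10) = 3973 - ((⅓)*57 + (⅔)*(-10)) = 3973 - (19 - 20/3) = 3973 - 1*37/3 = 3973 - 37/3 = 11882/3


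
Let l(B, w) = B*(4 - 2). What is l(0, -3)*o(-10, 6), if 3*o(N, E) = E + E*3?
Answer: 0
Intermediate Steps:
l(B, w) = 2*B (l(B, w) = B*2 = 2*B)
o(N, E) = 4*E/3 (o(N, E) = (E + E*3)/3 = (E + 3*E)/3 = (4*E)/3 = 4*E/3)
l(0, -3)*o(-10, 6) = (2*0)*((4/3)*6) = 0*8 = 0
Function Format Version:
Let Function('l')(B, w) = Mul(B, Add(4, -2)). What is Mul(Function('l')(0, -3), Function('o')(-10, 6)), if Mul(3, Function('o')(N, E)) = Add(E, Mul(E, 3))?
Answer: 0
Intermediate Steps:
Function('l')(B, w) = Mul(2, B) (Function('l')(B, w) = Mul(B, 2) = Mul(2, B))
Function('o')(N, E) = Mul(Rational(4, 3), E) (Function('o')(N, E) = Mul(Rational(1, 3), Add(E, Mul(E, 3))) = Mul(Rational(1, 3), Add(E, Mul(3, E))) = Mul(Rational(1, 3), Mul(4, E)) = Mul(Rational(4, 3), E))
Mul(Function('l')(0, -3), Function('o')(-10, 6)) = Mul(Mul(2, 0), Mul(Rational(4, 3), 6)) = Mul(0, 8) = 0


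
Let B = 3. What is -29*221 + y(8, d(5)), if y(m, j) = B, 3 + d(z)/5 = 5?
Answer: -6406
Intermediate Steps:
d(z) = 10 (d(z) = -15 + 5*5 = -15 + 25 = 10)
y(m, j) = 3
-29*221 + y(8, d(5)) = -29*221 + 3 = -6409 + 3 = -6406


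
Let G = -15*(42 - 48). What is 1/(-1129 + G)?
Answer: -1/1039 ≈ -0.00096246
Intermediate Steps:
G = 90 (G = -15*(-6) = 90)
1/(-1129 + G) = 1/(-1129 + 90) = 1/(-1039) = -1/1039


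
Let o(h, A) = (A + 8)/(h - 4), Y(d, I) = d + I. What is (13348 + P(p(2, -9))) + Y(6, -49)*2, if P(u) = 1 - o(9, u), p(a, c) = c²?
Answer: 66226/5 ≈ 13245.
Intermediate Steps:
Y(d, I) = I + d
o(h, A) = (8 + A)/(-4 + h)
P(u) = -⅗ - u/5 (P(u) = 1 - (8 + u)/(-4 + 9) = 1 - (8 + u)/5 = 1 - (8/5 + u/5) = 1 + (-8/5 - u/5) = -⅗ - u/5)
(13348 + P(p(2, -9))) + Y(6, -49)*2 = (13348 + (-⅗ - ⅕*(-9)²)) + (-49 + 6)*2 = (13348 + (-⅗ - ⅕*81)) - 43*2 = (13348 + (-⅗ - 81/5)) - 86 = (13348 - 84/5) - 86 = 66656/5 - 86 = 66226/5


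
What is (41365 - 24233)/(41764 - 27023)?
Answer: 17132/14741 ≈ 1.1622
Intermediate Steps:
(41365 - 24233)/(41764 - 27023) = 17132/14741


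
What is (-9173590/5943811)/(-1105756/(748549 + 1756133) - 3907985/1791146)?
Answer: 20577514323253921740/34975850968571369203 ≈ 0.58834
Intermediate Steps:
(-9173590/5943811)/(-1105756/(748549 + 1756133) - 3907985/1791146) = (-9173590*1/5943811)/(-1105756/2504682 - 3907985*1/1791146) = -9173590/(5943811*(-1105756*1/2504682 - 3907985/1791146)) = -9173590/(5943811*(-552878/1252341 - 3907985/1791146)) = -9173590/(5943811*(-5884415061073/2243125572786)) = -9173590/5943811*(-2243125572786/5884415061073) = 20577514323253921740/34975850968571369203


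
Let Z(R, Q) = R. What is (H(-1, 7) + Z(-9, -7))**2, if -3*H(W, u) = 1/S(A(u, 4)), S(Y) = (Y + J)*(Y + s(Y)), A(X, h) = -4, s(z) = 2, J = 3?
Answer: 3025/36 ≈ 84.028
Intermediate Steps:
S(Y) = (2 + Y)*(3 + Y) (S(Y) = (Y + 3)*(Y + 2) = (3 + Y)*(2 + Y) = (2 + Y)*(3 + Y))
H(W, u) = -1/6 (H(W, u) = -1/(3*(6 + (-4)**2 + 5*(-4))) = -1/(3*(6 + 16 - 20)) = -1/3/2 = -1/3*1/2 = -1/6)
(H(-1, 7) + Z(-9, -7))**2 = (-1/6 - 9)**2 = (-55/6)**2 = 3025/36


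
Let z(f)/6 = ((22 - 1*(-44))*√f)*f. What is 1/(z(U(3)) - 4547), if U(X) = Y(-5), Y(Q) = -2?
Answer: I/(-4547*I + 792*√2) ≈ -0.00020734 + 5.1075e-5*I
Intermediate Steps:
U(X) = -2
z(f) = 396*f^(3/2) (z(f) = 6*(((22 - 1*(-44))*√f)*f) = 6*(((22 + 44)*√f)*f) = 6*((66*√f)*f) = 6*(66*f^(3/2)) = 396*f^(3/2))
1/(z(U(3)) - 4547) = 1/(396*(-2)^(3/2) - 4547) = 1/(396*(-2*I*√2) - 4547) = 1/(-792*I*√2 - 4547) = 1/(-4547 - 792*I*√2)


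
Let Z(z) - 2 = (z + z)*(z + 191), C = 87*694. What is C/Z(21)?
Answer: 30189/4453 ≈ 6.7795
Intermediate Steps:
C = 60378
Z(z) = 2 + 2*z*(191 + z) (Z(z) = 2 + (z + z)*(z + 191) = 2 + (2*z)*(191 + z) = 2 + 2*z*(191 + z))
C/Z(21) = 60378/(2 + 2*21**2 + 382*21) = 60378/(2 + 2*441 + 8022) = 60378/(2 + 882 + 8022) = 60378/8906 = 60378*(1/8906) = 30189/4453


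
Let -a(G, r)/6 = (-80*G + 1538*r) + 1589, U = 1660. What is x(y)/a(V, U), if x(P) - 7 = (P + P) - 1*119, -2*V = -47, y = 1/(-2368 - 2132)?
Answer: 252001/34462651500 ≈ 7.3123e-6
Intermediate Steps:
y = -1/4500 (y = 1/(-4500) = -1/4500 ≈ -0.00022222)
V = 47/2 (V = -½*(-47) = 47/2 ≈ 23.500)
a(G, r) = -9534 - 9228*r + 480*G (a(G, r) = -6*((-80*G + 1538*r) + 1589) = -6*(1589 - 80*G + 1538*r) = -9534 - 9228*r + 480*G)
x(P) = -112 + 2*P (x(P) = 7 + ((P + P) - 1*119) = 7 + (2*P - 119) = 7 + (-119 + 2*P) = -112 + 2*P)
x(y)/a(V, U) = (-112 + 2*(-1/4500))/(-9534 - 9228*1660 + 480*(47/2)) = (-112 - 1/2250)/(-9534 - 15318480 + 11280) = -252001/2250/(-15316734) = -252001/2250*(-1/15316734) = 252001/34462651500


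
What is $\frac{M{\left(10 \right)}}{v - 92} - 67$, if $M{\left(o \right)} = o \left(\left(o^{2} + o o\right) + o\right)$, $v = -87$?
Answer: $- \frac{14093}{179} \approx -78.732$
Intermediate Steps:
$M{\left(o \right)} = o \left(o + 2 o^{2}\right)$ ($M{\left(o \right)} = o \left(\left(o^{2} + o^{2}\right) + o\right) = o \left(2 o^{2} + o\right) = o \left(o + 2 o^{2}\right)$)
$\frac{M{\left(10 \right)}}{v - 92} - 67 = \frac{10^{2} \left(1 + 2 \cdot 10\right)}{-87 - 92} - 67 = \frac{100 \left(1 + 20\right)}{-179} - 67 = 100 \cdot 21 \left(- \frac{1}{179}\right) - 67 = 2100 \left(- \frac{1}{179}\right) - 67 = - \frac{2100}{179} - 67 = - \frac{14093}{179}$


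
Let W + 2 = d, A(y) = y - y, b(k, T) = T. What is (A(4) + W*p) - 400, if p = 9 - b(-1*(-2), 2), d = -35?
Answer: -659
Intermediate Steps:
A(y) = 0
W = -37 (W = -2 - 35 = -37)
p = 7 (p = 9 - 1*2 = 9 - 2 = 7)
(A(4) + W*p) - 400 = (0 - 37*7) - 400 = (0 - 259) - 400 = -259 - 400 = -659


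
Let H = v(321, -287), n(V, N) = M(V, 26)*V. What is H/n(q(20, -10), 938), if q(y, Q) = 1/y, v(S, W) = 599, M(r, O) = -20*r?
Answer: -11980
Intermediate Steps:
n(V, N) = -20*V² (n(V, N) = (-20*V)*V = -20*V²)
H = 599
H/n(q(20, -10), 938) = 599/((-20*(1/20)²)) = 599/((-20*1/400)) = 599/(-1/20) = 599*(-20) = -11980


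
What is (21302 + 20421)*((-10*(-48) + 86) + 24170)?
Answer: 1032060128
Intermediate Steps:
(21302 + 20421)*((-10*(-48) + 86) + 24170) = 41723*((480 + 86) + 24170) = 41723*(566 + 24170) = 41723*24736 = 1032060128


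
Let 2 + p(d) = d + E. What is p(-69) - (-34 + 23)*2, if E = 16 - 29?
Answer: -62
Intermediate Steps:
E = -13
p(d) = -15 + d (p(d) = -2 + (d - 13) = -2 + (-13 + d) = -15 + d)
p(-69) - (-34 + 23)*2 = (-15 - 69) - (-34 + 23)*2 = -84 - (-11)*2 = -84 - 1*(-22) = -84 + 22 = -62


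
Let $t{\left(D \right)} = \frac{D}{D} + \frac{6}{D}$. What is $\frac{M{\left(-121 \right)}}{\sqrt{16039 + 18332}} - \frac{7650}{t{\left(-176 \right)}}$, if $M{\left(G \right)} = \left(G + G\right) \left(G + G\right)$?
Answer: $-7920 + \frac{58564 \sqrt{3819}}{11457} \approx -7604.1$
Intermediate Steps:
$t{\left(D \right)} = 1 + \frac{6}{D}$
$M{\left(G \right)} = 4 G^{2}$ ($M{\left(G \right)} = 2 G 2 G = 4 G^{2}$)
$\frac{M{\left(-121 \right)}}{\sqrt{16039 + 18332}} - \frac{7650}{t{\left(-176 \right)}} = \frac{4 \left(-121\right)^{2}}{\sqrt{16039 + 18332}} - \frac{7650}{\frac{1}{-176} \left(6 - 176\right)} = \frac{4 \cdot 14641}{\sqrt{34371}} - \frac{7650}{\left(- \frac{1}{176}\right) \left(-170\right)} = \frac{58564}{3 \sqrt{3819}} - \frac{7650}{\frac{85}{88}} = 58564 \frac{\sqrt{3819}}{11457} - 7920 = \frac{58564 \sqrt{3819}}{11457} - 7920 = -7920 + \frac{58564 \sqrt{3819}}{11457}$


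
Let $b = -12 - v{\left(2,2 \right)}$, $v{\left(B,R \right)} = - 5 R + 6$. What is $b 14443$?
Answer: $-115544$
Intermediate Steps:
$v{\left(B,R \right)} = 6 - 5 R$
$b = -8$ ($b = -12 - \left(6 - 10\right) = -12 - -4 = -12 + 4 = -8$)
$b 14443 = \left(-8\right) 14443 = -115544$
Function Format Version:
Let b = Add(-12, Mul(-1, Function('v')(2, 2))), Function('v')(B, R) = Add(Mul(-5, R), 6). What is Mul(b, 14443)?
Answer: -115544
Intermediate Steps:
Function('v')(B, R) = Add(6, Mul(-5, R))
b = -8 (b = Add(-12, Mul(-1, Add(6, Mul(-5, 2)))) = Add(-12, Mul(-1, Add(6, -10))) = Add(-12, Mul(-1, -4)) = Add(-12, 4) = -8)
Mul(b, 14443) = Mul(-8, 14443) = -115544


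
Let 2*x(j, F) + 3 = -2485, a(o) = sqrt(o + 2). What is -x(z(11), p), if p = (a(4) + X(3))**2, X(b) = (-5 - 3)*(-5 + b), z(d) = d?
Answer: 1244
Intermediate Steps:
X(b) = 40 - 8*b (X(b) = -8*(-5 + b) = 40 - 8*b)
a(o) = sqrt(2 + o)
p = (16 + sqrt(6))**2 (p = (sqrt(2 + 4) + (40 - 8*3))**2 = (sqrt(6) + (40 - 24))**2 = (sqrt(6) + 16)**2 = (16 + sqrt(6))**2 ≈ 340.38)
x(j, F) = -1244 (x(j, F) = -3/2 + (1/2)*(-2485) = -3/2 - 2485/2 = -1244)
-x(z(11), p) = -1*(-1244) = 1244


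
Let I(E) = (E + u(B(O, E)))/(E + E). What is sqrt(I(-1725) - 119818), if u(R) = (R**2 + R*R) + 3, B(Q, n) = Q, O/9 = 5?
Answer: 3*I*sqrt(176066886)/115 ≈ 346.15*I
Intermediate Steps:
O = 45 (O = 9*5 = 45)
u(R) = 3 + 2*R**2 (u(R) = (R**2 + R**2) + 3 = 2*R**2 + 3 = 3 + 2*R**2)
I(E) = (4053 + E)/(2*E) (I(E) = (E + (3 + 2*45**2))/(E + E) = (E + (3 + 2*2025))/((2*E)) = (E + (3 + 4050))*(1/(2*E)) = (E + 4053)*(1/(2*E)) = (4053 + E)*(1/(2*E)) = (4053 + E)/(2*E))
sqrt(I(-1725) - 119818) = sqrt((1/2)*(4053 - 1725)/(-1725) - 119818) = sqrt((1/2)*(-1/1725)*2328 - 119818) = sqrt(-388/575 - 119818) = sqrt(-68895738/575) = 3*I*sqrt(176066886)/115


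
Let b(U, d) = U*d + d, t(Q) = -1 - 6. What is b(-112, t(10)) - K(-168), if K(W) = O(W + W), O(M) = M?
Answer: 1113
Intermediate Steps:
t(Q) = -7
K(W) = 2*W (K(W) = W + W = 2*W)
b(U, d) = d + U*d
b(-112, t(10)) - K(-168) = -7*(1 - 112) - 2*(-168) = -7*(-111) - 1*(-336) = 777 + 336 = 1113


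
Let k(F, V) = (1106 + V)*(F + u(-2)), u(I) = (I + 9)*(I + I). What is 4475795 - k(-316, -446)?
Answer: 4702835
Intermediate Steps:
u(I) = 2*I*(9 + I) (u(I) = (9 + I)*(2*I) = 2*I*(9 + I))
k(F, V) = (-28 + F)*(1106 + V) (k(F, V) = (1106 + V)*(F + 2*(-2)*(9 - 2)) = (1106 + V)*(F + 2*(-2)*7) = (1106 + V)*(F - 28) = (1106 + V)*(-28 + F) = (-28 + F)*(1106 + V))
4475795 - k(-316, -446) = 4475795 - (-30968 - 28*(-446) + 1106*(-316) - 316*(-446)) = 4475795 - (-30968 + 12488 - 349496 + 140936) = 4475795 - 1*(-227040) = 4475795 + 227040 = 4702835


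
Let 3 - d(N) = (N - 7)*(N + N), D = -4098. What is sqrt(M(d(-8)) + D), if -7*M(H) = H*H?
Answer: I*sqrt(593985)/7 ≈ 110.1*I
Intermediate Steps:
d(N) = 3 - 2*N*(-7 + N) (d(N) = 3 - (N - 7)*(N + N) = 3 - (-7 + N)*2*N = 3 - 2*N*(-7 + N))
M(H) = -H**2/7 (M(H) = -H*H/7 = -H**2/7)
sqrt(M(d(-8)) + D) = sqrt(-(3 - 2*(-8)**2 + 14*(-8))**2/7 - 4098) = sqrt(-(3 - 2*64 - 112)**2/7 - 4098) = sqrt(-(3 - 128 - 112)**2/7 - 4098) = sqrt(-1/7*(-237)**2 - 4098) = sqrt(-1/7*56169 - 4098) = sqrt(-56169/7 - 4098) = sqrt(-84855/7) = I*sqrt(593985)/7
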